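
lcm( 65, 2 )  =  130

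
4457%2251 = 2206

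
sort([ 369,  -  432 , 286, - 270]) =[-432, - 270,286,369 ]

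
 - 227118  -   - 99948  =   - 127170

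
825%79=35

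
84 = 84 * 1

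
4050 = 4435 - 385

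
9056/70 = 4528/35 = 129.37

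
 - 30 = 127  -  157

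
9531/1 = 9531 = 9531.00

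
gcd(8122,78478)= 2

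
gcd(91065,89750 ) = 5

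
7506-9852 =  - 2346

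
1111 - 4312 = -3201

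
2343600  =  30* 78120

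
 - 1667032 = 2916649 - 4583681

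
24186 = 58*417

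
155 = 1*155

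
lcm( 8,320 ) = 320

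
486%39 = 18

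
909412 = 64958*14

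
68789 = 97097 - 28308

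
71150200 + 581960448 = 653110648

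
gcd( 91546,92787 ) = 1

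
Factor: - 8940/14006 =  - 30/47 = - 2^1*3^1*5^1*47^( - 1 )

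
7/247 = 7/247 = 0.03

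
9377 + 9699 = 19076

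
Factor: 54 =2^1*3^3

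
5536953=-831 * ( - 6663)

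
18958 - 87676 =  - 68718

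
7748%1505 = 223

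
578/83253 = 578/83253 = 0.01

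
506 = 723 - 217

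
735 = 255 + 480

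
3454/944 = 1727/472 = 3.66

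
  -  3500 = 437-3937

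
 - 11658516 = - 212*54993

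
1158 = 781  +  377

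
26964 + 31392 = 58356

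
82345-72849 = 9496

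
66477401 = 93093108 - 26615707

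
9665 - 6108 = 3557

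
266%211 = 55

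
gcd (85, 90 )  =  5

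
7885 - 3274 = 4611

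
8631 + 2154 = 10785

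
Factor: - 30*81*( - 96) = 233280 = 2^6*3^6*5^1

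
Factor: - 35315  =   - 5^1*7^1* 1009^1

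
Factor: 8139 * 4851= 39482289 = 3^3* 7^2*11^1*2713^1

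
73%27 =19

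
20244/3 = 6748 = 6748.00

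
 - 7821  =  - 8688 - -867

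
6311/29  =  217 + 18/29 = 217.62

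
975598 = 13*75046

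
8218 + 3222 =11440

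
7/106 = 7/106 =0.07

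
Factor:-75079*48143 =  -31^1*1553^1*75079^1 = - 3614528297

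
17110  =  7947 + 9163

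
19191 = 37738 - 18547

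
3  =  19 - 16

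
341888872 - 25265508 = 316623364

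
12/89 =12/89 = 0.13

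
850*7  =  5950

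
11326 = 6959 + 4367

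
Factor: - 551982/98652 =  - 2^( - 1)*8221^ (-1)*91997^1 = - 91997/16442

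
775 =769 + 6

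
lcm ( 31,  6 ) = 186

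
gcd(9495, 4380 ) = 15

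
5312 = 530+4782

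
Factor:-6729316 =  - 2^2*  11^1*152939^1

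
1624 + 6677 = 8301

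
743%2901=743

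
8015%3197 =1621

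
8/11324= 2/2831 = 0.00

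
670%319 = 32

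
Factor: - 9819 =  - 3^2*1091^1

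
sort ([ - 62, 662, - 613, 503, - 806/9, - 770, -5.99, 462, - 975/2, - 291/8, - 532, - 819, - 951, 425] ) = [ -951,-819, - 770, - 613, - 532, - 975/2, - 806/9, - 62, - 291/8, - 5.99,425,462,503, 662] 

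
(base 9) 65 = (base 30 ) 1T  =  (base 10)59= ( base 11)54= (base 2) 111011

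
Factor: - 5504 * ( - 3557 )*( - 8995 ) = - 2^7*5^1*7^1*43^1*257^1*3557^1 = - 176101663360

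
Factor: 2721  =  3^1*907^1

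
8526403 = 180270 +8346133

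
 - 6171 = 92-6263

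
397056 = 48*8272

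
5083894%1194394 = 306318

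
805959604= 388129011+417830593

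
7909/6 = 7909/6 = 1318.17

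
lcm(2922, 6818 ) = 20454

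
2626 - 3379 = - 753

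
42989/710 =42989/710=   60.55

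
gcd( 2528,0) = 2528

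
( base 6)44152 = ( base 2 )1011111100100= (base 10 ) 6116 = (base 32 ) 5v4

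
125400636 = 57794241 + 67606395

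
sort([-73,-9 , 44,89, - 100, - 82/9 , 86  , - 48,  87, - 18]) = [  -  100, -73 , -48,-18,-82/9,- 9,44, 86,87, 89]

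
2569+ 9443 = 12012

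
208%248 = 208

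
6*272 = 1632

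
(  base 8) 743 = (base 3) 122220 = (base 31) FI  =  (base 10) 483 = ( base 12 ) 343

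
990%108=18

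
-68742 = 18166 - 86908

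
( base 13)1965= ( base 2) 111011011001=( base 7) 14040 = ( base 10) 3801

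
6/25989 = 2/8663 = 0.00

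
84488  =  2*42244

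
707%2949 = 707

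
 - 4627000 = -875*5288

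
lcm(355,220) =15620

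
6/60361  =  6/60361 = 0.00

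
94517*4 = 378068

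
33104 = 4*8276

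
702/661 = 702/661 = 1.06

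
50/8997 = 50/8997 = 0.01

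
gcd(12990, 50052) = 6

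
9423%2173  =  731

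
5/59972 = 5/59972 = 0.00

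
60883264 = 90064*676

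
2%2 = 0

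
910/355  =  182/71= 2.56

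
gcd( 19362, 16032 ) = 6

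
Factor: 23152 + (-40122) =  - 16970 = -  2^1*5^1*1697^1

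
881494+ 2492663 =3374157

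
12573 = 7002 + 5571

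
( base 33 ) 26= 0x48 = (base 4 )1020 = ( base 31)2A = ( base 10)72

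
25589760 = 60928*420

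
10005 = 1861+8144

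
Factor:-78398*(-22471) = 2^1*23^1  *  977^1 * 39199^1 = 1761681458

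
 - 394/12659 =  - 1+12265/12659 = -0.03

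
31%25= 6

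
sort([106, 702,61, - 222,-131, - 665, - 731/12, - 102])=[ - 665, - 222, - 131, - 102,-731/12,61, 106, 702 ] 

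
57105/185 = 11421/37 = 308.68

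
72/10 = 36/5= 7.20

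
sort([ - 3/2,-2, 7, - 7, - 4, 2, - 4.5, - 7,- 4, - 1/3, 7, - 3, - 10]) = [-10,-7, - 7, -4.5, - 4,- 4, - 3, - 2,-3/2,-1/3,2, 7, 7]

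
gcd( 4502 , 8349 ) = 1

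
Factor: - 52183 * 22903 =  - 1195147249 = - 37^1  *619^1*52183^1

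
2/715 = 2/715 = 0.00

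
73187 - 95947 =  - 22760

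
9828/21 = 468 = 468.00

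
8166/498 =1361/83=16.40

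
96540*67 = 6468180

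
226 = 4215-3989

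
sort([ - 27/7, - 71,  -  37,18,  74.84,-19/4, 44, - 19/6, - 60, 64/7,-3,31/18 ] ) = [ - 71, - 60,-37 , - 19/4,  -  27/7,-19/6 , - 3, 31/18,64/7, 18, 44, 74.84]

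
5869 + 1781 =7650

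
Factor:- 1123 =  - 1123^1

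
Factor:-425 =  -5^2 * 17^1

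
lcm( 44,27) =1188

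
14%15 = 14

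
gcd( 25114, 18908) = 58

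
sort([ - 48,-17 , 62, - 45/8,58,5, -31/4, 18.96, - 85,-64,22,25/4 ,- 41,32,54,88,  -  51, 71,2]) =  [ - 85, - 64 , - 51, - 48 , - 41, - 17, - 31/4, - 45/8,  2, 5,25/4,18.96,22,32,54,58, 62, 71,88]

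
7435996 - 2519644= 4916352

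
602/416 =301/208 = 1.45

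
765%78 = 63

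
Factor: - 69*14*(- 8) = 2^4*3^1*7^1*23^1 = 7728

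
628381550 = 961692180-333310630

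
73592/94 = 782 + 42/47=782.89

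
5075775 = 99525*51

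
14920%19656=14920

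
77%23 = 8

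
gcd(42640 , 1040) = 1040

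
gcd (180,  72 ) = 36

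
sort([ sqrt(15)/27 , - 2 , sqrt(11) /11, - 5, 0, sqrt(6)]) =[ - 5, - 2,0 , sqrt (15)/27,sqrt(11)/11,sqrt ( 6) ]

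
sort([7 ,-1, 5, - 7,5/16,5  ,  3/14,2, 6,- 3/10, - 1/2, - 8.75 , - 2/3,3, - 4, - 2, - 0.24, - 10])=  [ - 10, - 8.75, - 7, - 4,  -  2, - 1, - 2/3,-1/2, - 3/10, - 0.24,3/14 , 5/16, 2, 3,5, 5, 6,7]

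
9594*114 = 1093716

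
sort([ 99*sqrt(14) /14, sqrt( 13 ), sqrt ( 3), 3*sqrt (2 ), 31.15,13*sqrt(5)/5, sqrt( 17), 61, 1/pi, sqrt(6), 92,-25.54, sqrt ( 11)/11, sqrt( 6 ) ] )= [ - 25.54, sqrt( 11 ) /11, 1/pi,sqrt( 3),sqrt( 6 ),sqrt( 6 ),sqrt(13),sqrt(17),3*sqrt ( 2 ), 13*sqrt( 5 )/5, 99*sqrt(14 ) /14,31.15, 61, 92 ]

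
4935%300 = 135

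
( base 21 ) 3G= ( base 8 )117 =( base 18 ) 47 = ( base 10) 79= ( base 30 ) 2J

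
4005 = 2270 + 1735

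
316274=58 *5453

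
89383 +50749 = 140132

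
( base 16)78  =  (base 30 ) 40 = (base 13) 93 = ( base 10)120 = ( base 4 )1320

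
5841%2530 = 781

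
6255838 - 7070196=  - 814358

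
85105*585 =49786425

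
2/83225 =2/83225  =  0.00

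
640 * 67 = 42880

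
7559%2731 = 2097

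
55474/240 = 27737/120 = 231.14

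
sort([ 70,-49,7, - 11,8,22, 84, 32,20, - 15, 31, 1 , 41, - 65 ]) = [ -65, - 49, - 15, - 11, 1 , 7,  8 , 20 , 22, 31,32, 41, 70 , 84]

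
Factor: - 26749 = - 23^1*1163^1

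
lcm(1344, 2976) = 41664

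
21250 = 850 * 25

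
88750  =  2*44375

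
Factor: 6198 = 2^1 * 3^1 *1033^1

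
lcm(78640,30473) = 2437840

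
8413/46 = 8413/46 = 182.89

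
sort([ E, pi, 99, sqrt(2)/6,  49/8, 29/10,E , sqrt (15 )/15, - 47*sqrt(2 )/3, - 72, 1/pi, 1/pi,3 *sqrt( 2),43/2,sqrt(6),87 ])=[ - 72, - 47*sqrt(2)/3,sqrt(  2)/6, sqrt( 15)/15, 1/pi,1/pi,sqrt( 6), E,E, 29/10,pi,  3 * sqrt(2),  49/8,43/2,87,99] 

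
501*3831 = 1919331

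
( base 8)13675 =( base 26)8PJ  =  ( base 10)6077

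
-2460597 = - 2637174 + 176577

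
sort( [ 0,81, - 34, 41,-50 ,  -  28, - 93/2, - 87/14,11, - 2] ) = [ - 50,-93/2, - 34, - 28, - 87/14, - 2, 0, 11,  41, 81 ] 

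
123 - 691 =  - 568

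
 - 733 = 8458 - 9191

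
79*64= 5056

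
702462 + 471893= 1174355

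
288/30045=96/10015 = 0.01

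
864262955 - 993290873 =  - 129027918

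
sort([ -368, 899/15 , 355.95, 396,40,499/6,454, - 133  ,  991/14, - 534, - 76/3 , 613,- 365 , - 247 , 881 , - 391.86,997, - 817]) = [ - 817, - 534, - 391.86 , - 368, - 365, - 247,- 133, - 76/3,40, 899/15,991/14,499/6, 355.95, 396, 454 , 613, 881 , 997 ]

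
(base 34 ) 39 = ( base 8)157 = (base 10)111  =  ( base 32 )3F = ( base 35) 36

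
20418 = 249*82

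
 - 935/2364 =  - 935/2364 = -0.40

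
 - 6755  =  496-7251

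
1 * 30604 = 30604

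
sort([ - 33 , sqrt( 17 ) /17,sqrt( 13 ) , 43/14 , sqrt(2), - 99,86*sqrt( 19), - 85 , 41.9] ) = [ - 99, - 85  , - 33 , sqrt(17)/17, sqrt (2),43/14, sqrt( 13), 41.9,  86*sqrt (19 ) ] 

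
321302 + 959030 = 1280332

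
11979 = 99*121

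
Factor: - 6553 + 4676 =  - 1877=- 1877^1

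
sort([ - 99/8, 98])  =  [ - 99/8, 98 ] 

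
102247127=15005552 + 87241575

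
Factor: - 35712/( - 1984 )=2^1*3^2 =18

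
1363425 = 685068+678357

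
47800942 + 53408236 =101209178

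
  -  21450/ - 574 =37 +106/287 =37.37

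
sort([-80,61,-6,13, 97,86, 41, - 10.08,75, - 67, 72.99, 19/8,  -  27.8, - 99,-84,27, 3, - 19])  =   [ - 99,-84,-80,-67, - 27.8, - 19 , - 10.08 ,-6, 19/8,3,  13,  27,41,61, 72.99, 75,  86, 97]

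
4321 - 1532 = 2789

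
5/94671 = 5/94671 = 0.00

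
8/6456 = 1/807 = 0.00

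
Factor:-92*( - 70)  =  6440 =2^3 * 5^1 *7^1 * 23^1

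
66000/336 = 1375/7 = 196.43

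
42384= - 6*(-7064 ) 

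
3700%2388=1312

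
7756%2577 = 25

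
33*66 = 2178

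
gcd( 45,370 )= 5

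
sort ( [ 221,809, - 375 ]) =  [ - 375,  221,  809]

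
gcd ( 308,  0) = 308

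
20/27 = 20/27 = 0.74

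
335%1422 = 335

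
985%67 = 47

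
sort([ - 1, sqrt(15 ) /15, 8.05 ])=[ - 1,sqrt (15) /15,8.05 ]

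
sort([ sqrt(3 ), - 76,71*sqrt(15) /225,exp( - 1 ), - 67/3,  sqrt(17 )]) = [- 76, - 67/3, exp( - 1),71*sqrt(15)/225, sqrt(3 ), sqrt( 17) ] 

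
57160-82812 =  - 25652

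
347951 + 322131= 670082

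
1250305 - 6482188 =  - 5231883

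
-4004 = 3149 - 7153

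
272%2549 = 272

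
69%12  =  9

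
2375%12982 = 2375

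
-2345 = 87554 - 89899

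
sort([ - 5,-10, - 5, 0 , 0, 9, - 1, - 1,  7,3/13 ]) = [ - 10, - 5 , - 5 ,  -  1, - 1, 0, 0, 3/13, 7, 9 ] 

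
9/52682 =9/52682  =  0.00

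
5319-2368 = 2951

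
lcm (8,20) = 40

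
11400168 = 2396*4758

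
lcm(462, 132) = 924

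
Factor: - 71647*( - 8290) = 2^1*5^1*829^1 *71647^1 = 593953630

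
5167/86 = 5167/86 = 60.08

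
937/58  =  937/58 = 16.16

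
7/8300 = 7/8300=0.00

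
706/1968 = 353/984 = 0.36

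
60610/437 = 3190/23 = 138.70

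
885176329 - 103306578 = 781869751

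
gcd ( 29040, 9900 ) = 660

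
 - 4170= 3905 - 8075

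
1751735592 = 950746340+800989252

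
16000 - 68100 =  - 52100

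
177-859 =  - 682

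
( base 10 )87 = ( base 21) 43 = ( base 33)2l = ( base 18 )4F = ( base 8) 127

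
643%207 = 22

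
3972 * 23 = 91356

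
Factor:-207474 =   -  2^1*3^1*151^1 * 229^1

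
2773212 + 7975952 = 10749164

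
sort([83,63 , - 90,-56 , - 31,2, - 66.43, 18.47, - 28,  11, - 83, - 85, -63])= [ - 90, - 85, - 83, - 66.43, - 63, - 56, - 31, - 28, 2,  11,18.47,63,83]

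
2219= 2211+8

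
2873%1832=1041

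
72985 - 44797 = 28188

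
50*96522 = 4826100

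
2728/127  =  21 + 61/127  =  21.48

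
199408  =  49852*4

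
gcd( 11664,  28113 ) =3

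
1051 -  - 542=1593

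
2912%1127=658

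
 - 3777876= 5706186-9484062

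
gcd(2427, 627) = 3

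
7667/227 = 33 + 176/227 = 33.78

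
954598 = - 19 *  ( - 50242 )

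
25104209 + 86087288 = 111191497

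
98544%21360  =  13104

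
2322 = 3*774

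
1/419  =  1/419 = 0.00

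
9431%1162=135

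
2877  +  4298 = 7175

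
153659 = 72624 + 81035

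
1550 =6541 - 4991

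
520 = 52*10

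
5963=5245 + 718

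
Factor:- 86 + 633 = 547^1  =  547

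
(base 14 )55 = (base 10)75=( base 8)113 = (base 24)33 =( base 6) 203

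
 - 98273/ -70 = 14039/10 = 1403.90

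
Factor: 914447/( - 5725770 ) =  - 53791/336810 = -2^( - 1)*3^( - 1)*5^(-1)*103^( - 1)*109^ ( - 1 )*53791^1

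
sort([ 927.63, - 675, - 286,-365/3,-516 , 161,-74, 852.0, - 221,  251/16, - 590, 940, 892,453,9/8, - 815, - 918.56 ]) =[-918.56, - 815,-675,-590, - 516 , - 286 , - 221,-365/3, - 74,9/8 , 251/16, 161, 453,  852.0,  892,927.63,940 ]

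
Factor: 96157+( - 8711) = 87446 = 2^1*23^1*1901^1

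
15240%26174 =15240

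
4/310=2/155 = 0.01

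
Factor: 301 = 7^1* 43^1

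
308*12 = 3696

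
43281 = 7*6183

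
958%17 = 6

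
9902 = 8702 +1200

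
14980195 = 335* 44717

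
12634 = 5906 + 6728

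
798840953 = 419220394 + 379620559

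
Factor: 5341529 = 281^1*19009^1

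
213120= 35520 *6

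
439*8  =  3512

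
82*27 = 2214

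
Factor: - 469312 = - 2^6*7333^1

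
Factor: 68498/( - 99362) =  - 29^1*1181^1*49681^(-1) = - 34249/49681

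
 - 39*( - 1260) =49140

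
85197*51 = 4345047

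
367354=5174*71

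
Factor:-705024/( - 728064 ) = 2^( - 1 )*3^2 * 17^1*79^( - 1) = 153/158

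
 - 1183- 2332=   -  3515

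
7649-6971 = 678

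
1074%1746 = 1074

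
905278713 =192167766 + 713110947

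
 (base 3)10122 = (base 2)1100010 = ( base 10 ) 98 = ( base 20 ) 4i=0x62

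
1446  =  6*241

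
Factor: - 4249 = -7^1 * 607^1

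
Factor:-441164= - 2^2*110291^1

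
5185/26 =5185/26  =  199.42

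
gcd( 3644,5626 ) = 2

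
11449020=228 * 50215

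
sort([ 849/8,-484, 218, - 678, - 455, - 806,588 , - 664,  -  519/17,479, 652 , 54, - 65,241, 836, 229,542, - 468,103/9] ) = [  -  806,-678,-664, - 484, - 468,-455, - 65, - 519/17, 103/9,54 , 849/8,  218,229,241,479,542, 588,652, 836 ]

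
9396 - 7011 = 2385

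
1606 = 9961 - 8355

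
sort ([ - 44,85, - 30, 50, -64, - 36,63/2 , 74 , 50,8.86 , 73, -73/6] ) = [ - 64, - 44, - 36, - 30 , - 73/6,8.86, 63/2, 50, 50,  73,74 , 85 ] 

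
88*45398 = 3995024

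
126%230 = 126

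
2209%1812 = 397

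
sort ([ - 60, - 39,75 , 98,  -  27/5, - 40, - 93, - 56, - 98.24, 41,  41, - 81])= [  -  98.24, - 93, - 81,  -  60, - 56 ,-40,-39, - 27/5,  41,41,75,98] 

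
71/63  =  1  +  8/63 = 1.13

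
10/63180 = 1/6318 = 0.00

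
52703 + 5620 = 58323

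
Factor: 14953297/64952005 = 5^( - 1 )*1471^( - 1)*8831^( - 1)*14953297^1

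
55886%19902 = 16082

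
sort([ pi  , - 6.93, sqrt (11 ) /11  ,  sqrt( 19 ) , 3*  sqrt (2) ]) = [ - 6.93,sqrt ( 11) /11, pi  ,  3*sqrt ( 2 ), sqrt(19)] 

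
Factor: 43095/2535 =17=17^1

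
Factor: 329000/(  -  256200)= -235/183=- 3^( - 1) * 5^1*47^1* 61^ (  -  1)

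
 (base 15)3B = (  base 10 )56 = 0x38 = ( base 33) 1N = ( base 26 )24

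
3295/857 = 3295/857 = 3.84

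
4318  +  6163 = 10481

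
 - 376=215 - 591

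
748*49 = 36652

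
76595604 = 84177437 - 7581833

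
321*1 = 321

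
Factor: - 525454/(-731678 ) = 59^1*61^1*73^1*365839^( - 1) = 262727/365839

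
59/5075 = 59/5075 = 0.01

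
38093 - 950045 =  - 911952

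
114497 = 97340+17157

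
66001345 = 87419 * 755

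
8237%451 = 119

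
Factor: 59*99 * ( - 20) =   -  2^2 * 3^2*5^1*11^1 * 59^1 = - 116820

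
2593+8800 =11393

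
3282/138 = 547/23  =  23.78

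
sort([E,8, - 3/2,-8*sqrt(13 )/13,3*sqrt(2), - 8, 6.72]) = [ - 8, - 8*sqrt(13 )/13, - 3/2,E, 3*sqrt( 2),6.72, 8 ]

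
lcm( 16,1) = 16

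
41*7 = 287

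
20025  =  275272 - 255247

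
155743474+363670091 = 519413565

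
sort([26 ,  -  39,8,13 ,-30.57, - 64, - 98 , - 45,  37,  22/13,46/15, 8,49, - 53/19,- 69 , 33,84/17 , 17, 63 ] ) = [ - 98,- 69 , - 64 ,-45, - 39, - 30.57,- 53/19,22/13,46/15,  84/17,8, 8, 13, 17, 26 , 33,37 , 49,  63]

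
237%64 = 45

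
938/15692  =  469/7846=0.06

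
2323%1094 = 135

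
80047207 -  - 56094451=136141658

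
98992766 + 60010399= 159003165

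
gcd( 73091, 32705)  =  1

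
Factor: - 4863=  - 3^1*1621^1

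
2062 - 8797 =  - 6735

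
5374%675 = 649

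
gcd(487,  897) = 1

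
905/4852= 905/4852= 0.19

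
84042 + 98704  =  182746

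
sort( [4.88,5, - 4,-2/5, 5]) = [ - 4,-2/5, 4.88,5, 5]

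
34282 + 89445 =123727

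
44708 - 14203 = 30505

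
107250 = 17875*6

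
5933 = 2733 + 3200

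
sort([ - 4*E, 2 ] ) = [  -  4*E, 2] 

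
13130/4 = 3282 + 1/2=3282.50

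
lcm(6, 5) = 30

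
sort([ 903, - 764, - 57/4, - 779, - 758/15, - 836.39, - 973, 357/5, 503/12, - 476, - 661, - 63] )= [ - 973, - 836.39, - 779, - 764, - 661, - 476, - 63, - 758/15, - 57/4, 503/12,357/5,903]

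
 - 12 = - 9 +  - 3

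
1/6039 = 1/6039= 0.00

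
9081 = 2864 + 6217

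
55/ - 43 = -55/43 =- 1.28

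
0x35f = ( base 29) 10M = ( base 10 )863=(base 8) 1537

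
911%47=18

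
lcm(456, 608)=1824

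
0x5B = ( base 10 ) 91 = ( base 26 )3D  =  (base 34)2N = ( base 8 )133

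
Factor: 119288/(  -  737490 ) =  - 148/915 = - 2^2*3^( - 1)*5^( - 1 )*37^1*61^( - 1)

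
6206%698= 622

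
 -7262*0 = 0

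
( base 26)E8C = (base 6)112500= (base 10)9684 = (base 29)BER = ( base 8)22724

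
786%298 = 190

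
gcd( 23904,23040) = 288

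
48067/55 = 873 + 52/55=873.95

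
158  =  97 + 61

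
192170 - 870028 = -677858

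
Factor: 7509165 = 3^1* 5^1*191^1*2621^1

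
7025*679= 4769975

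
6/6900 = 1/1150 = 0.00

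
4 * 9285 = 37140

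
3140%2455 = 685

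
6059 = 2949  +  3110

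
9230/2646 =3+ 646/1323 = 3.49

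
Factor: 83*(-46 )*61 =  - 2^1*23^1 *61^1*83^1=- 232898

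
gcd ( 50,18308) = 2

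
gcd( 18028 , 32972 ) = 4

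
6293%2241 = 1811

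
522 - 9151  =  -8629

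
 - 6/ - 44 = 3/22 = 0.14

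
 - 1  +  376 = 375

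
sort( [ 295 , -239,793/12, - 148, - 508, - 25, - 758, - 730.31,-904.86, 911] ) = [ - 904.86, - 758, - 730.31, - 508,  -  239  , - 148, - 25,793/12, 295 , 911 ]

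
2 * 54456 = 108912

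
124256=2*62128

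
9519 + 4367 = 13886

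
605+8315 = 8920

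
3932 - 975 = 2957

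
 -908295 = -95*9561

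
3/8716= 3/8716 = 0.00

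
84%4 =0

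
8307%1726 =1403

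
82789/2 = 41394 + 1/2  =  41394.50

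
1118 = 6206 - 5088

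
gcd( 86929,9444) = 1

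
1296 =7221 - 5925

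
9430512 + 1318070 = 10748582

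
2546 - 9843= - 7297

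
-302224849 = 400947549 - 703172398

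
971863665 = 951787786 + 20075879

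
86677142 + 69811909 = 156489051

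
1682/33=1682/33  =  50.97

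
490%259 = 231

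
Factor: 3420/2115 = 76/47=2^2*19^1*47^ (-1) 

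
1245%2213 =1245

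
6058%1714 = 916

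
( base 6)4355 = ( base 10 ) 1007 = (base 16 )3ef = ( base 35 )sr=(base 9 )1338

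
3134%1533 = 68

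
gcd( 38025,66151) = 1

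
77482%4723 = 1914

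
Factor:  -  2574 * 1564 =-4025736 = -2^3*3^2*11^1*13^1 * 17^1*23^1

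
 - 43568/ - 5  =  43568/5 =8713.60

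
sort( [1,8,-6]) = [ - 6, 1 , 8]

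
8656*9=77904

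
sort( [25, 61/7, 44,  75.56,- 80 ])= [ - 80,  61/7, 25, 44, 75.56] 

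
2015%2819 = 2015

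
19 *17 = 323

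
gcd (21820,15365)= 5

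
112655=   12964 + 99691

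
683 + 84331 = 85014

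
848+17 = 865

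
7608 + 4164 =11772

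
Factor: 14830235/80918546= 2^( - 1)*5^1*7^1*181^1*2341^1*4019^( - 1)*10067^(  -  1)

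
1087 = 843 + 244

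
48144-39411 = 8733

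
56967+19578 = 76545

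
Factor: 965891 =197^1*4903^1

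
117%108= 9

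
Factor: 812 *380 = 308560= 2^4*5^1*7^1*19^1*29^1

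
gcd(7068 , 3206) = 2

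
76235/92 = 76235/92 = 828.64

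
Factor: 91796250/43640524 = 45898125/21820262  =  2^( - 1)*3^1*5^4*7^1*13^1*269^1 * 10910131^(-1)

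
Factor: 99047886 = 2^1*3^1*7^1*2358283^1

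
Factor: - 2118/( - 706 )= 3= 3^1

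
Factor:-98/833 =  - 2/17= -2^1*17^(-1)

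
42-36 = 6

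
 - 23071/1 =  - 23071 = -23071.00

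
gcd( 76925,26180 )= 85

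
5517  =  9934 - 4417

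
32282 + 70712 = 102994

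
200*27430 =5486000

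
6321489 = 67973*93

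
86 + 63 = 149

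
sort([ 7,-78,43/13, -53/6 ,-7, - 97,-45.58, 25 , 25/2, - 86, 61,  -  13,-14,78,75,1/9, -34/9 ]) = [  -  97,  -  86, - 78,  -  45.58, -14,  -  13, - 53/6, - 7,  -  34/9,1/9,43/13,7,25/2,25,61,75, 78] 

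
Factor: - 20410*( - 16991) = 2^1* 5^1*13^2*157^1*1307^1= 346786310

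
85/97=85/97=0.88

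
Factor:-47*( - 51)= 2397 = 3^1*17^1*47^1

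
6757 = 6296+461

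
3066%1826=1240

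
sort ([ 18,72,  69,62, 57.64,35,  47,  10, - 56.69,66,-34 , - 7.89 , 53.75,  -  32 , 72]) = [-56.69, - 34, - 32, - 7.89,10,18,35 , 47,  53.75,57.64,62,66, 69  ,  72,  72 ] 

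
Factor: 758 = 2^1*379^1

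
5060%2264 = 532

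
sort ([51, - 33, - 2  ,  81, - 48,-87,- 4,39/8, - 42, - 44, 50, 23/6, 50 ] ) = [ - 87, - 48,- 44, - 42, - 33, - 4, - 2, 23/6,39/8, 50,  50, 51,81 ]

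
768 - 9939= - 9171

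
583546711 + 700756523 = 1284303234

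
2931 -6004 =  - 3073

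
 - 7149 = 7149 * ( - 1)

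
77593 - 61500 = 16093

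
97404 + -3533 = 93871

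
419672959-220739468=198933491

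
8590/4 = 4295/2  =  2147.50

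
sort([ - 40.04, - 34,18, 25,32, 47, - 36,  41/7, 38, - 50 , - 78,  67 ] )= [ - 78,  -  50, - 40.04, - 36, - 34, 41/7,18, 25, 32,38,47, 67 ] 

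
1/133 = 1/133 = 0.01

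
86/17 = 5+1/17 = 5.06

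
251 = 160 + 91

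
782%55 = 12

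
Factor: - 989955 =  - 3^3 * 5^1 * 7333^1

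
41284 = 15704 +25580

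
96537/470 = 205 + 187/470 = 205.40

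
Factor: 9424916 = 2^2  *  41^1*101^1*569^1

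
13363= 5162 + 8201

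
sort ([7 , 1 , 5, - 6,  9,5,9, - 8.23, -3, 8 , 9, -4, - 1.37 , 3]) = [-8.23,-6 , - 4, - 3,-1.37,1, 3 , 5,5,  7, 8, 9,9 , 9]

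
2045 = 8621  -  6576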